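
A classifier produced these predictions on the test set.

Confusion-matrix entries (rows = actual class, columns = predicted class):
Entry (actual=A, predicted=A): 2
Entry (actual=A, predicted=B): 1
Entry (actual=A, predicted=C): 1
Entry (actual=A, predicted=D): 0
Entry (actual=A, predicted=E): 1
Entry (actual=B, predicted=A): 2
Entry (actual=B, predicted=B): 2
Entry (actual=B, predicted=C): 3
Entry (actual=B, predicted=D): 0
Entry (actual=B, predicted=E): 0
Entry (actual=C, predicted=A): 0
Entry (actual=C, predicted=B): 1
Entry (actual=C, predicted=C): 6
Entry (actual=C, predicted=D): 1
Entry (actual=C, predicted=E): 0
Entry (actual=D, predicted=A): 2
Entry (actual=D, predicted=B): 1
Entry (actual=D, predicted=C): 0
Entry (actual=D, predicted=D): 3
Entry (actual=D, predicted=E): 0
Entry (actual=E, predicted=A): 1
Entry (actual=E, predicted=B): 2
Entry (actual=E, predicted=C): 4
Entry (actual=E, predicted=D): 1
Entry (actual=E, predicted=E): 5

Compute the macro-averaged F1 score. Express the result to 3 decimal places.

Per-class F1 score (2·TP/(2·TP+FP+FN)):
  A: TP=2, FP=2+0+2+1=5, FN=1+1+0+1=3 → 4/12 = 0.3333
  B: TP=2, FP=1+1+1+2=5, FN=2+3+0+0=5 → 4/14 = 0.2857
  C: TP=6, FP=1+3+0+4=8, FN=0+1+1+0=2 → 12/22 = 0.5455
  D: TP=3, FP=0+0+1+1=2, FN=2+1+0+0=3 → 6/11 = 0.5455
  E: TP=5, FP=1+0+0+0=1, FN=1+2+4+1=8 → 10/19 = 0.5263
Macro-F1 score = mean = (0.3333 + 0.2857 + 0.5455 + 0.5455 + 0.5263) / 5 = 0.447

0.447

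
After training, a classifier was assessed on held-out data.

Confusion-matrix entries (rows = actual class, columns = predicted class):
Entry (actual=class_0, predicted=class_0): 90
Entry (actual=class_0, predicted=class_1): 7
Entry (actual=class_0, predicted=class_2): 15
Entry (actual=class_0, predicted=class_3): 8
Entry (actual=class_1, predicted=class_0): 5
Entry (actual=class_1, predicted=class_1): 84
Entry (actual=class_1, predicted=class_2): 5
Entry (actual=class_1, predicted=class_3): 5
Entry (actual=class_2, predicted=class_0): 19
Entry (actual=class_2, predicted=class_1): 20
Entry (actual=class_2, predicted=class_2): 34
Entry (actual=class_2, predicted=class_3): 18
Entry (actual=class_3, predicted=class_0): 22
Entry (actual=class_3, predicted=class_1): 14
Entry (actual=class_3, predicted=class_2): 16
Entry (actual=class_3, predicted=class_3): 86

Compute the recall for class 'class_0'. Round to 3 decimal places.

recall = TP/(TP+FN).
class_0: TP=90, FN=7+15+8=30 → 90/120 = 0.7500

0.750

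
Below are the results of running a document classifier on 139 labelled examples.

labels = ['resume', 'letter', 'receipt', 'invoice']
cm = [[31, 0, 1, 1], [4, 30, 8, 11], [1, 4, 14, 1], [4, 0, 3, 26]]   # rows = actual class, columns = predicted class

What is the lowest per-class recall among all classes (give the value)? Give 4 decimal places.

Per-class recall (TP/(TP+FN)):
  resume: TP=31, FN=0+1+1=2 → 31/33 = 0.93939
  letter: TP=30, FN=4+8+11=23 → 30/53 = 0.56604
  receipt: TP=14, FN=1+4+1=6 → 14/20 = 0.70000
  invoice: TP=26, FN=4+0+3=7 → 26/33 = 0.78788
Lowest is class 'letter' with recall = 0.5660.

0.5660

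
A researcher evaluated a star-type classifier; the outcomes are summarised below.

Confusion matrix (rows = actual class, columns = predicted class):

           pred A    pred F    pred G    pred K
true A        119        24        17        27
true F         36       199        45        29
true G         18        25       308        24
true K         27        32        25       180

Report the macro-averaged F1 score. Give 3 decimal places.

0.694

Per-class F1 score (2·TP/(2·TP+FP+FN)):
  A: TP=119, FP=36+18+27=81, FN=24+17+27=68 → 238/387 = 0.6150
  F: TP=199, FP=24+25+32=81, FN=36+45+29=110 → 398/589 = 0.6757
  G: TP=308, FP=17+45+25=87, FN=18+25+24=67 → 616/770 = 0.8000
  K: TP=180, FP=27+29+24=80, FN=27+32+25=84 → 360/524 = 0.6870
Macro-F1 score = mean = (0.6150 + 0.6757 + 0.8000 + 0.6870) / 4 = 0.694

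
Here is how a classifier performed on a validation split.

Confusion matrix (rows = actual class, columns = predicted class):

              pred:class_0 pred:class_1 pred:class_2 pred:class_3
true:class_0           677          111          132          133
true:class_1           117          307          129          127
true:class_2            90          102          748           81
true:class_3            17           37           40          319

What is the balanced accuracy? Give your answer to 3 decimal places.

0.650

Balanced accuracy = mean of per-class recall.
  class_0: recall = 677/1053 = 0.6429
  class_1: recall = 307/680 = 0.4515
  class_2: recall = 748/1021 = 0.7326
  class_3: recall = 319/413 = 0.7724
Mean = (0.6429 + 0.4515 + 0.7326 + 0.7724) / 4 = 0.650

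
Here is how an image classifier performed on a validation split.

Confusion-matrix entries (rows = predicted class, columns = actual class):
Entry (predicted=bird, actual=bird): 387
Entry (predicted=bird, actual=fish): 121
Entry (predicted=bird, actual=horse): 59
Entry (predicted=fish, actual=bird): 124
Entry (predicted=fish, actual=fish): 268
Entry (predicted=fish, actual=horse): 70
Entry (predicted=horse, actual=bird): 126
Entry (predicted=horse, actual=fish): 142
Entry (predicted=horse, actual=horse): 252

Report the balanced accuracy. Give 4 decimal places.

Balanced accuracy = mean of per-class recall.
  bird: recall = 387/637 = 0.60754
  fish: recall = 268/531 = 0.50471
  horse: recall = 252/381 = 0.66142
Mean = (0.60754 + 0.50471 + 0.66142) / 3 = 0.5912

0.5912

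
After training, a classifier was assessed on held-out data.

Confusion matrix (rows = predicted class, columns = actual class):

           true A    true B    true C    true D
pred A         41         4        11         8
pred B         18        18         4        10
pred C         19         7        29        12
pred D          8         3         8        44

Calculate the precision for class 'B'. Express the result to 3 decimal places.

Take TP from the diagonal, FP from the rest of the 'B' prediction marginal, FN from the rest of the 'B' actual marginal.
precision = TP/(TP+FP).
B: TP=18, FP=18+4+10=32 → 18/50 = 0.3600

0.360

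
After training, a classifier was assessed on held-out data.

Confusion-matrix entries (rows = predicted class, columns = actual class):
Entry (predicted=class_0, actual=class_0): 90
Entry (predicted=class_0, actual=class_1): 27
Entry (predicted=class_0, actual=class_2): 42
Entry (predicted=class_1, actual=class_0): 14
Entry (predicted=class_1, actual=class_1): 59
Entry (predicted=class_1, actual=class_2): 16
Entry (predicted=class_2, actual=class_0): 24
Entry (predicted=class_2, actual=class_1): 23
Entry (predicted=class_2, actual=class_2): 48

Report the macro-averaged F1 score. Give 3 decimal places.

0.567

Per-class F1 score (2·TP/(2·TP+FP+FN)):
  class_0: TP=90, FP=27+42=69, FN=14+24=38 → 180/287 = 0.6272
  class_1: TP=59, FP=14+16=30, FN=27+23=50 → 118/198 = 0.5960
  class_2: TP=48, FP=24+23=47, FN=42+16=58 → 96/201 = 0.4776
Macro-F1 score = mean = (0.6272 + 0.5960 + 0.4776) / 3 = 0.567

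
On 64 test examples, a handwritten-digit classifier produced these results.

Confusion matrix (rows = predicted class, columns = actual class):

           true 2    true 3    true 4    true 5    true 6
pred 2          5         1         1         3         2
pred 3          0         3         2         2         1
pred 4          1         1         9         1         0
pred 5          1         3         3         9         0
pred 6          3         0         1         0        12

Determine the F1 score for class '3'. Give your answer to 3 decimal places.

One-vs-rest for '3': TP = diagonal; FP = other classes predicted '3'; FN = '3' predicted as other.
F1 score = 2·TP/(2·TP+FP+FN).
3: TP=3, FP=0+2+2+1=5, FN=1+1+3+0=5 → 6/16 = 0.3750

0.375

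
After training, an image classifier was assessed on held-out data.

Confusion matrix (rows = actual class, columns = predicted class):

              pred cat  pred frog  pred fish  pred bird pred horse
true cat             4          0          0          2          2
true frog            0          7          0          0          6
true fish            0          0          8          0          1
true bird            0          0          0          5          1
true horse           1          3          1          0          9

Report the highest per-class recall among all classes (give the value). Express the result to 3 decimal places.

0.889

Per-class recall (TP/(TP+FN)):
  cat: TP=4, FN=0+0+2+2=4 → 4/8 = 0.5000
  frog: TP=7, FN=0+0+0+6=6 → 7/13 = 0.5385
  fish: TP=8, FN=0+0+0+1=1 → 8/9 = 0.8889
  bird: TP=5, FN=0+0+0+1=1 → 5/6 = 0.8333
  horse: TP=9, FN=1+3+1+0=5 → 9/14 = 0.6429
Highest is class 'fish' with recall = 0.889.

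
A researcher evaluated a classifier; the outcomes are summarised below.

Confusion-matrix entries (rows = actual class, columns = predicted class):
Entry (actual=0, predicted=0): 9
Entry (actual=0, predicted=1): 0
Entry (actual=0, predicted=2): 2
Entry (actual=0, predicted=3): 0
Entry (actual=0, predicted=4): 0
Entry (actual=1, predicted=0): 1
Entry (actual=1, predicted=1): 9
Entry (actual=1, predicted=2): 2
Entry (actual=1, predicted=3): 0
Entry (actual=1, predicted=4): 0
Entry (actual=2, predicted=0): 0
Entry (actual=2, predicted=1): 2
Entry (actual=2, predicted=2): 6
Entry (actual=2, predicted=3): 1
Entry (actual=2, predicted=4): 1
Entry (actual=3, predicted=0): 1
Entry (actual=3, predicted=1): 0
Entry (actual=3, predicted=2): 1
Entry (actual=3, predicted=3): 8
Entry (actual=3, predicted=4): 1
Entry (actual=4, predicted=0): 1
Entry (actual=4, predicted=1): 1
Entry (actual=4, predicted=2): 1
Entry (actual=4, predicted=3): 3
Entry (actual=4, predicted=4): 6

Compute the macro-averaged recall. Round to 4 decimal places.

Per-class recall (TP/(TP+FN)):
  0: TP=9, FN=0+2+0+0=2 → 9/11 = 0.81818
  1: TP=9, FN=1+2+0+0=3 → 9/12 = 0.75000
  2: TP=6, FN=0+2+1+1=4 → 6/10 = 0.60000
  3: TP=8, FN=1+0+1+1=3 → 8/11 = 0.72727
  4: TP=6, FN=1+1+1+3=6 → 6/12 = 0.50000
Macro-recall = mean = (0.81818 + 0.75000 + 0.60000 + 0.72727 + 0.50000) / 5 = 0.6791

0.6791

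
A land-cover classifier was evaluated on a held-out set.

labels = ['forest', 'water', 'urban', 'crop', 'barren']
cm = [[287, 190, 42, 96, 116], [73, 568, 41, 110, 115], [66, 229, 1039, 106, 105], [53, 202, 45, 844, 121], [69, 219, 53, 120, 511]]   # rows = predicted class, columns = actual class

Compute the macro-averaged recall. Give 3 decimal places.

Per-class recall (TP/(TP+FN)):
  forest: TP=287, FN=73+66+53+69=261 → 287/548 = 0.5237
  water: TP=568, FN=190+229+202+219=840 → 568/1408 = 0.4034
  urban: TP=1039, FN=42+41+45+53=181 → 1039/1220 = 0.8516
  crop: TP=844, FN=96+110+106+120=432 → 844/1276 = 0.6614
  barren: TP=511, FN=116+115+105+121=457 → 511/968 = 0.5279
Macro-recall = mean = (0.5237 + 0.4034 + 0.8516 + 0.6614 + 0.5279) / 5 = 0.594

0.594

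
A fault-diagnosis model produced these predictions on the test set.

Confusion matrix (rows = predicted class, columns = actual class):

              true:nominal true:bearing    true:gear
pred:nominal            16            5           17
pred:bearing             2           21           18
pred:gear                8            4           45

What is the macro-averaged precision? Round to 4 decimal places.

Per-class precision (TP/(TP+FP)):
  nominal: TP=16, FP=5+17=22 → 16/38 = 0.42105
  bearing: TP=21, FP=2+18=20 → 21/41 = 0.51220
  gear: TP=45, FP=8+4=12 → 45/57 = 0.78947
Macro-precision = mean = (0.42105 + 0.51220 + 0.78947) / 3 = 0.5742

0.5742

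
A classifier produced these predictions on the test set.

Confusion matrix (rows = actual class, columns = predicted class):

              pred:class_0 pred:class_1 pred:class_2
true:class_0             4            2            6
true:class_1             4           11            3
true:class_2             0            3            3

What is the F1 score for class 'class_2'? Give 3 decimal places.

0.333

One-vs-rest for 'class_2': TP = diagonal; FP = other classes predicted 'class_2'; FN = 'class_2' predicted as other.
F1 score = 2·TP/(2·TP+FP+FN).
class_2: TP=3, FP=6+3=9, FN=0+3=3 → 6/18 = 0.3333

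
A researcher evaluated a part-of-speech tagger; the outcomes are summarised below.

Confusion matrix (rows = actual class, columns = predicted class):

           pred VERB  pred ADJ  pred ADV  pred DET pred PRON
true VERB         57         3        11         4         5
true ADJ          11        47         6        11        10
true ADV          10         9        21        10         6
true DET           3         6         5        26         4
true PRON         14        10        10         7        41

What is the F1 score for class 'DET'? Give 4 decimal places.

0.5098

Take TP from the diagonal, FP from the rest of the 'DET' prediction marginal, FN from the rest of the 'DET' actual marginal.
F1 score = 2·TP/(2·TP+FP+FN).
DET: TP=26, FP=4+11+10+7=32, FN=3+6+5+4=18 → 52/102 = 0.50980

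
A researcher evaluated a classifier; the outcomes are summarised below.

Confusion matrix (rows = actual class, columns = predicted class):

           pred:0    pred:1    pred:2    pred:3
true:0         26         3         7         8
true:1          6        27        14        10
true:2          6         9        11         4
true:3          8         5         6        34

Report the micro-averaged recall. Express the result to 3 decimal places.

0.533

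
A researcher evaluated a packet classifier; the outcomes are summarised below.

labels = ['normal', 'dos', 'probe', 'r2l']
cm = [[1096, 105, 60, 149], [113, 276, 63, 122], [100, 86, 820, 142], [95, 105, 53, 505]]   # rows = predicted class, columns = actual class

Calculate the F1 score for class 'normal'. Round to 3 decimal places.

One-vs-rest for 'normal': TP = diagonal; FP = other classes predicted 'normal'; FN = 'normal' predicted as other.
F1 score = 2·TP/(2·TP+FP+FN).
normal: TP=1096, FP=105+60+149=314, FN=113+100+95=308 → 2192/2814 = 0.7790

0.779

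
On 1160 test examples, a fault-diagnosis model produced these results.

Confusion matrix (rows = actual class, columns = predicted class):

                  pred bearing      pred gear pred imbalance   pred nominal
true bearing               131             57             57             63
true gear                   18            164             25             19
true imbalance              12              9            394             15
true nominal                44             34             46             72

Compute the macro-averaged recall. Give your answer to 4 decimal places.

0.6087

Per-class recall (TP/(TP+FN)):
  bearing: TP=131, FN=57+57+63=177 → 131/308 = 0.42532
  gear: TP=164, FN=18+25+19=62 → 164/226 = 0.72566
  imbalance: TP=394, FN=12+9+15=36 → 394/430 = 0.91628
  nominal: TP=72, FN=44+34+46=124 → 72/196 = 0.36735
Macro-recall = mean = (0.42532 + 0.72566 + 0.91628 + 0.36735) / 4 = 0.6087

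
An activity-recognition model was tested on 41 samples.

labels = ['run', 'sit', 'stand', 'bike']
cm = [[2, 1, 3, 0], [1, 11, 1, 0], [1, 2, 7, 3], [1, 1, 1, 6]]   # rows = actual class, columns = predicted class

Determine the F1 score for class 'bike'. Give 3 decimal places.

One-vs-rest for 'bike': TP = diagonal; FP = other classes predicted 'bike'; FN = 'bike' predicted as other.
F1 score = 2·TP/(2·TP+FP+FN).
bike: TP=6, FP=0+0+3=3, FN=1+1+1=3 → 12/18 = 0.6667

0.667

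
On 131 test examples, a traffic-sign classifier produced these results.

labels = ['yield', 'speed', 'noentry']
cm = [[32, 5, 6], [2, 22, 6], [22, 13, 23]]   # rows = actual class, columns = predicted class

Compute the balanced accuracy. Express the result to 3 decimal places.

Balanced accuracy = mean of per-class recall.
  yield: recall = 32/43 = 0.7442
  speed: recall = 22/30 = 0.7333
  noentry: recall = 23/58 = 0.3966
Mean = (0.7442 + 0.7333 + 0.3966) / 3 = 0.625

0.625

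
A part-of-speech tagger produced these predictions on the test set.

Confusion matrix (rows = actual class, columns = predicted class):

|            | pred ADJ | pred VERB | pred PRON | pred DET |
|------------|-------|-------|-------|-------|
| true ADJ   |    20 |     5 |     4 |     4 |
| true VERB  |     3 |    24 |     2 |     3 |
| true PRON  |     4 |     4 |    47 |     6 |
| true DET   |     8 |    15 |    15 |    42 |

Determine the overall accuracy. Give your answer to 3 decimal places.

0.646

Accuracy = trace / total = (20+24+47+42=133) / 206 = 133/206 = 0.646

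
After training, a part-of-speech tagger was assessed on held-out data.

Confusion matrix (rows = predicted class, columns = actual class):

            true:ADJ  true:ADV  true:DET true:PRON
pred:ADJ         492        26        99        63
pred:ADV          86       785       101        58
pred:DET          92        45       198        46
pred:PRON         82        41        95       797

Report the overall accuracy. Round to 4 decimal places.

Accuracy = trace / total = (492+785+198+797=2272) / 3106 = 2272/3106 = 0.7315

0.7315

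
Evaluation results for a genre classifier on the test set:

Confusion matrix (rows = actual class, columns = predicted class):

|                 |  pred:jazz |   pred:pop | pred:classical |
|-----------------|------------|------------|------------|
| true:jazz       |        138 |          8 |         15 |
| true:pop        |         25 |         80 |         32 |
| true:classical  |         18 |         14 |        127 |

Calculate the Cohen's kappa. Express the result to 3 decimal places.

Observed agreement pₒ = trace/N = 345/457 = 0.7549
Expected agreement pₑ = Σ (rowᵢ·colᵢ)/N² = (161·181 + 137·102 + 159·174)/457² = 0.3389
κ = (pₒ − pₑ)/(1 − pₑ) = (0.7549 − 0.3389)/(1 − 0.3389) = 0.629

0.629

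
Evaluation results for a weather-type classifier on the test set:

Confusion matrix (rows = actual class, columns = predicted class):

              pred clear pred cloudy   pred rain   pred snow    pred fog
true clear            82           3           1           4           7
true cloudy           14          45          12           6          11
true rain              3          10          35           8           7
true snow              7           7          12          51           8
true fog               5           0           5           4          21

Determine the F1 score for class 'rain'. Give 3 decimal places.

0.547

Take TP from the diagonal, FP from the rest of the 'rain' prediction marginal, FN from the rest of the 'rain' actual marginal.
F1 score = 2·TP/(2·TP+FP+FN).
rain: TP=35, FP=1+12+12+5=30, FN=3+10+8+7=28 → 70/128 = 0.5469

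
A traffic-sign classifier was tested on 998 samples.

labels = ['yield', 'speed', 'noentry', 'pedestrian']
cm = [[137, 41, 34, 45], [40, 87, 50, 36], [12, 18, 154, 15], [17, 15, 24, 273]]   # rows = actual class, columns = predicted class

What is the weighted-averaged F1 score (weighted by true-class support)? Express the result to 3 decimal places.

0.643

Per-class F1 score (2·TP/(2·TP+FP+FN)):
  yield: TP=137, FP=40+12+17=69, FN=41+34+45=120 → 274/463 = 0.5918
  speed: TP=87, FP=41+18+15=74, FN=40+50+36=126 → 174/374 = 0.4652
  noentry: TP=154, FP=34+50+24=108, FN=12+18+15=45 → 308/461 = 0.6681
  pedestrian: TP=273, FP=45+36+15=96, FN=17+15+24=56 → 546/698 = 0.7822
Weighted-F1 score = Σ (supportᵢ/N)·F1 scoreᵢ with N=998: (257/998)·0.5918 + (213/998)·0.4652 + (199/998)·0.6681 + (329/998)·0.7822 = 0.643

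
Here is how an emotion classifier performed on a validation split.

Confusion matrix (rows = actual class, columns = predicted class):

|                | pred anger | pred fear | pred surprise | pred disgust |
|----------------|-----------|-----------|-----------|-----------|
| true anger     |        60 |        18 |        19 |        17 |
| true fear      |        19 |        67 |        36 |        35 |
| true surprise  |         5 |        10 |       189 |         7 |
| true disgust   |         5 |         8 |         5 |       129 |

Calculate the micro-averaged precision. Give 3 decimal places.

Micro-averaging pools counts across classes: ΣTP=445, ΣFP=184, ΣFN=184.
Micro-precision = TP/(TP+FP) on pooled counts = 0.707 (equals overall accuracy in single-label multiclass).

0.707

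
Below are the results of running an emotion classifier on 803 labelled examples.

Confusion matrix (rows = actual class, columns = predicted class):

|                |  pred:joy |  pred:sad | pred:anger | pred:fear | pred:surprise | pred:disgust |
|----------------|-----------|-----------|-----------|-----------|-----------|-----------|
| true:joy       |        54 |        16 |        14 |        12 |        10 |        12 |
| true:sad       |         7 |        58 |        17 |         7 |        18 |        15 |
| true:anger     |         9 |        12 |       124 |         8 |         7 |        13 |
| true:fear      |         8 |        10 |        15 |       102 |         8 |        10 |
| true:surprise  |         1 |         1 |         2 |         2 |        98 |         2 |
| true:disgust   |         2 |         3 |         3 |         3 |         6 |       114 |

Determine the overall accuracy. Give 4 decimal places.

Accuracy = trace / total = (54+58+124+102+98+114=550) / 803 = 550/803 = 0.6849

0.6849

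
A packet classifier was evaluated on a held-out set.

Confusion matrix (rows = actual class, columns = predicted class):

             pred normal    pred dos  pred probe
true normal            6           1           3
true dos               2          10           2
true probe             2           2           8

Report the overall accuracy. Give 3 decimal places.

Accuracy = trace / total = (6+10+8=24) / 36 = 24/36 = 0.667

0.667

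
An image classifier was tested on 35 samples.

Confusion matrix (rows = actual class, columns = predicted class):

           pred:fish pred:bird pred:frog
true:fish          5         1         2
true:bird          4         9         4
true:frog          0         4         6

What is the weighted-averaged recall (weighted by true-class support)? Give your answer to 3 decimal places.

Per-class recall (TP/(TP+FN)):
  fish: TP=5, FN=1+2=3 → 5/8 = 0.6250
  bird: TP=9, FN=4+4=8 → 9/17 = 0.5294
  frog: TP=6, FN=0+4=4 → 6/10 = 0.6000
Weighted-recall = Σ (supportᵢ/N)·recallᵢ with N=35: (8/35)·0.6250 + (17/35)·0.5294 + (10/35)·0.6000 = 0.571

0.571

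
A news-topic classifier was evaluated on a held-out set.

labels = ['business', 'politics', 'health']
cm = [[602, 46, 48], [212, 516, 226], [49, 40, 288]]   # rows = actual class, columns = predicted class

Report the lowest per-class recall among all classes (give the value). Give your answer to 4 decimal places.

0.5409

Per-class recall (TP/(TP+FN)):
  business: TP=602, FN=46+48=94 → 602/696 = 0.86494
  politics: TP=516, FN=212+226=438 → 516/954 = 0.54088
  health: TP=288, FN=49+40=89 → 288/377 = 0.76393
Lowest is class 'politics' with recall = 0.5409.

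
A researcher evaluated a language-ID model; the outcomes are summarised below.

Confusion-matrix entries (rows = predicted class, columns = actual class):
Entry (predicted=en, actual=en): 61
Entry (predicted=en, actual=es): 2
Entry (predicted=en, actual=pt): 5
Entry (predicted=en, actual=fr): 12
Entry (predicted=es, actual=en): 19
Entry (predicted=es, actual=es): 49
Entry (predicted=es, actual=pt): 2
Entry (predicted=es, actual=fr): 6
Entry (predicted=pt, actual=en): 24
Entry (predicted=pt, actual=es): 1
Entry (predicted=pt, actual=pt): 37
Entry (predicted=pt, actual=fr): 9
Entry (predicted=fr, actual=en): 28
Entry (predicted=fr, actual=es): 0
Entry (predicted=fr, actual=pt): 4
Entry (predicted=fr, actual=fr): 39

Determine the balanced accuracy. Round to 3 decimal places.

Balanced accuracy = mean of per-class recall.
  en: recall = 61/132 = 0.4621
  es: recall = 49/52 = 0.9423
  pt: recall = 37/48 = 0.7708
  fr: recall = 39/66 = 0.5909
Mean = (0.4621 + 0.9423 + 0.7708 + 0.5909) / 4 = 0.692

0.692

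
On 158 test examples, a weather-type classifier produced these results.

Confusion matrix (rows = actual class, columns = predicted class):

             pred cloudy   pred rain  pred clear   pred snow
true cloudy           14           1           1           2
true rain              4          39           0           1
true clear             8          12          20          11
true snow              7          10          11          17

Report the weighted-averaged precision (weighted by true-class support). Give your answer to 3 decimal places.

0.581

Per-class precision (TP/(TP+FP)):
  cloudy: TP=14, FP=4+8+7=19 → 14/33 = 0.4242
  rain: TP=39, FP=1+12+10=23 → 39/62 = 0.6290
  clear: TP=20, FP=1+0+11=12 → 20/32 = 0.6250
  snow: TP=17, FP=2+1+11=14 → 17/31 = 0.5484
Weighted-precision = Σ (supportᵢ/N)·precisionᵢ with N=158: (18/158)·0.4242 + (44/158)·0.6290 + (51/158)·0.6250 + (45/158)·0.5484 = 0.581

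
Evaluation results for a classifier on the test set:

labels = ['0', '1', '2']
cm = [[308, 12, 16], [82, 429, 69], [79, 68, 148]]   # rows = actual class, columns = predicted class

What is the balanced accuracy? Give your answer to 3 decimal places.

Balanced accuracy = mean of per-class recall.
  0: recall = 308/336 = 0.9167
  1: recall = 429/580 = 0.7397
  2: recall = 148/295 = 0.5017
Mean = (0.9167 + 0.7397 + 0.5017) / 3 = 0.719

0.719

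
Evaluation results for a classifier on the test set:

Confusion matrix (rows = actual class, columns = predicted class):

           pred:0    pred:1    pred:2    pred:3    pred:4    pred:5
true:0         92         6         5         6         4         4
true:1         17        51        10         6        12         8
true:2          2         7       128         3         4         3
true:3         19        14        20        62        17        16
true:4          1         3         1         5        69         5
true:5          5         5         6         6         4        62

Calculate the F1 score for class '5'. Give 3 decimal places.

0.667

F1 score = 2·TP/(2·TP+FP+FN).
5: TP=62, FP=4+8+3+16+5=36, FN=5+5+6+6+4=26 → 124/186 = 0.6667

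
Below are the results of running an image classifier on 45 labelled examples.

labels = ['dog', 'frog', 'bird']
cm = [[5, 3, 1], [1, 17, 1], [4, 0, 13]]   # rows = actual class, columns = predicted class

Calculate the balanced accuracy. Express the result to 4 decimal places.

0.7383

Balanced accuracy = mean of per-class recall.
  dog: recall = 5/9 = 0.55556
  frog: recall = 17/19 = 0.89474
  bird: recall = 13/17 = 0.76471
Mean = (0.55556 + 0.89474 + 0.76471) / 3 = 0.7383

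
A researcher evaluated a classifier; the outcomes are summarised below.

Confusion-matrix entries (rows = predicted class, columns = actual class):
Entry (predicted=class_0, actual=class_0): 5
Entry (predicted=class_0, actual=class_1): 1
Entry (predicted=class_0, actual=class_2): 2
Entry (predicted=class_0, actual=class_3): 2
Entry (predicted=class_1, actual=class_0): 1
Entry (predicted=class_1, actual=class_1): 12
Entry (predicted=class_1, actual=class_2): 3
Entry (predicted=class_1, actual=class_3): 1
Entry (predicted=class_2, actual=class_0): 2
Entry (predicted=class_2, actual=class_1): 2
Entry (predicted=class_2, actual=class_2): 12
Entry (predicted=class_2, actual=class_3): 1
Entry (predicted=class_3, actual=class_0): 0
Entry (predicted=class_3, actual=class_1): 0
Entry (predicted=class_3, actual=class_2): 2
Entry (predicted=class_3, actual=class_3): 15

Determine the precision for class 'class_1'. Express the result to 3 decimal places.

0.706

precision = TP/(TP+FP).
class_1: TP=12, FP=1+3+1=5 → 12/17 = 0.7059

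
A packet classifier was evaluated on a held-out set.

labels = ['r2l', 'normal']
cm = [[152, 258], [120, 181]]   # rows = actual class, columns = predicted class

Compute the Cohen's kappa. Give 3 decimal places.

-0.026

Observed agreement pₒ = trace/N = 333/711 = 0.4684
Expected agreement pₑ = Σ (rowᵢ·colᵢ)/N² = (410·272 + 301·439)/711² = 0.4820
κ = (pₒ − pₑ)/(1 − pₑ) = (0.4684 − 0.4820)/(1 − 0.4820) = -0.026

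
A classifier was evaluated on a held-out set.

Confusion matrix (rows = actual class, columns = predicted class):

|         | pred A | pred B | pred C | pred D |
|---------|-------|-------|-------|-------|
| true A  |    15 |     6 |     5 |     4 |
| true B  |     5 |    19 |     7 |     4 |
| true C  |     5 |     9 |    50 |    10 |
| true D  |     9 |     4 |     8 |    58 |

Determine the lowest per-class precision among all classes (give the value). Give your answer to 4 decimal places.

Per-class precision (TP/(TP+FP)):
  A: TP=15, FP=5+5+9=19 → 15/34 = 0.44118
  B: TP=19, FP=6+9+4=19 → 19/38 = 0.50000
  C: TP=50, FP=5+7+8=20 → 50/70 = 0.71429
  D: TP=58, FP=4+4+10=18 → 58/76 = 0.76316
Lowest is class 'A' with precision = 0.4412.

0.4412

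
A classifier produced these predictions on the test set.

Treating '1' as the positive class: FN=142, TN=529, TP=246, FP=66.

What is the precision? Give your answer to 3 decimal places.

0.788

Precision = TP/(TP+FP) = 246/(246+66) = 246/312 = 0.788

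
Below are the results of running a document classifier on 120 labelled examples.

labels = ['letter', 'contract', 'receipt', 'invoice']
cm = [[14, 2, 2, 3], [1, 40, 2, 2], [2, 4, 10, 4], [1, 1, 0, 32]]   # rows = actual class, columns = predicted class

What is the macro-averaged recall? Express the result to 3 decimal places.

Per-class recall (TP/(TP+FN)):
  letter: TP=14, FN=2+2+3=7 → 14/21 = 0.6667
  contract: TP=40, FN=1+2+2=5 → 40/45 = 0.8889
  receipt: TP=10, FN=2+4+4=10 → 10/20 = 0.5000
  invoice: TP=32, FN=1+1+0=2 → 32/34 = 0.9412
Macro-recall = mean = (0.6667 + 0.8889 + 0.5000 + 0.9412) / 4 = 0.749

0.749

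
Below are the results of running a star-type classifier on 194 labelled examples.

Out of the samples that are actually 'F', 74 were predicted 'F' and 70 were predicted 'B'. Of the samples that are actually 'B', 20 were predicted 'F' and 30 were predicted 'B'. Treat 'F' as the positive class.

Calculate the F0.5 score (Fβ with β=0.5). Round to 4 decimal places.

Fβ = (1+β²)·TP / ((1+β²)·TP + β²·FN + FP), with β²=1/4
= 1.25·74 / (1.25·74 + 0.25·70 + 20) = 0.7115

0.7115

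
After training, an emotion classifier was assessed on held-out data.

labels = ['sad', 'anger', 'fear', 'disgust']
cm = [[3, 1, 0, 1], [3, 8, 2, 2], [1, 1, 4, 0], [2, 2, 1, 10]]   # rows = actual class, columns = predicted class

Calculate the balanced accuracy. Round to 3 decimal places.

Balanced accuracy = mean of per-class recall.
  sad: recall = 3/5 = 0.6000
  anger: recall = 8/15 = 0.5333
  fear: recall = 4/6 = 0.6667
  disgust: recall = 10/15 = 0.6667
Mean = (0.6000 + 0.5333 + 0.6667 + 0.6667) / 4 = 0.617

0.617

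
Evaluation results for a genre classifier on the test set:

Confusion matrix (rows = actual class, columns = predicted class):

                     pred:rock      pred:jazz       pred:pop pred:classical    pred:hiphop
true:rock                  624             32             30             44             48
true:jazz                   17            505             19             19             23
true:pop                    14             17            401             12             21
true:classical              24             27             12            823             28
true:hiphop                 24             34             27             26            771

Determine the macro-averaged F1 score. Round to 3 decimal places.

0.858

Per-class F1 score (2·TP/(2·TP+FP+FN)):
  rock: TP=624, FP=17+14+24+24=79, FN=32+30+44+48=154 → 1248/1481 = 0.8427
  jazz: TP=505, FP=32+17+27+34=110, FN=17+19+19+23=78 → 1010/1198 = 0.8431
  pop: TP=401, FP=30+19+12+27=88, FN=14+17+12+21=64 → 802/954 = 0.8407
  classical: TP=823, FP=44+19+12+26=101, FN=24+27+12+28=91 → 1646/1838 = 0.8955
  hiphop: TP=771, FP=48+23+21+28=120, FN=24+34+27+26=111 → 1542/1773 = 0.8697
Macro-F1 score = mean = (0.8427 + 0.8431 + 0.8407 + 0.8955 + 0.8697) / 5 = 0.858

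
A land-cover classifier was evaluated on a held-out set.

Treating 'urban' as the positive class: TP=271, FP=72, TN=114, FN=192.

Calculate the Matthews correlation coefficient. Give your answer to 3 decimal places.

MCC = (TP·TN − FP·FN) / √((TP+FP)(TP+FN)(TN+FP)(TN+FN))
Numerator = 271·114 − 72·192 = 17070
Denominator = √(343·463·186·306) = √9038773044 = 95072.4621
MCC = 17070 / 95072.4621 = 0.180

0.180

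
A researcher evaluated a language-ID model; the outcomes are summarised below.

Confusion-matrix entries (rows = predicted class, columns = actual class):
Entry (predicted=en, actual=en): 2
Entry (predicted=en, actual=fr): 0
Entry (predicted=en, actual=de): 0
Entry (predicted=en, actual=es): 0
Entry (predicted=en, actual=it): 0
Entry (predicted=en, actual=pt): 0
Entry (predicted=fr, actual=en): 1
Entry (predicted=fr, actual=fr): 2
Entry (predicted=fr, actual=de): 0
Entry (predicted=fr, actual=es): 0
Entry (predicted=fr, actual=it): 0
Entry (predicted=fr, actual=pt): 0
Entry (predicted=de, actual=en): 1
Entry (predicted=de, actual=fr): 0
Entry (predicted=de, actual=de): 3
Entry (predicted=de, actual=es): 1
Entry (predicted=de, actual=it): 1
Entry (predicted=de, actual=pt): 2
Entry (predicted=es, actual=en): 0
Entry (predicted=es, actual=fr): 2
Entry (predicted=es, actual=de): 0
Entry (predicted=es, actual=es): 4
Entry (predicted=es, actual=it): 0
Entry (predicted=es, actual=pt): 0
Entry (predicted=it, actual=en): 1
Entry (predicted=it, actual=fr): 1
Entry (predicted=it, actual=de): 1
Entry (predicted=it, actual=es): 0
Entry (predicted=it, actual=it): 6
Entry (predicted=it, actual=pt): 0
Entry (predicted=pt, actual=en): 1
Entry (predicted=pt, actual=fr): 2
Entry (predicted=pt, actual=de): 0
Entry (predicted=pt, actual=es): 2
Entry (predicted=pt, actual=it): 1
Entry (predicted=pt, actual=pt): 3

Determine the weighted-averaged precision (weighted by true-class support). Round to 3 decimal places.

Per-class precision (TP/(TP+FP)):
  en: TP=2, FP=0+0+0+0+0=0 → 2/2 = 1.0000
  fr: TP=2, FP=1+0+0+0+0=1 → 2/3 = 0.6667
  de: TP=3, FP=1+0+1+1+2=5 → 3/8 = 0.3750
  es: TP=4, FP=0+2+0+0+0=2 → 4/6 = 0.6667
  it: TP=6, FP=1+1+1+0+0=3 → 6/9 = 0.6667
  pt: TP=3, FP=1+2+0+2+1=6 → 3/9 = 0.3333
Weighted-precision = Σ (supportᵢ/N)·precisionᵢ with N=37: (6/37)·1.0000 + (7/37)·0.6667 + (4/37)·0.3750 + (7/37)·0.6667 + (8/37)·0.6667 + (5/37)·0.3333 = 0.644

0.644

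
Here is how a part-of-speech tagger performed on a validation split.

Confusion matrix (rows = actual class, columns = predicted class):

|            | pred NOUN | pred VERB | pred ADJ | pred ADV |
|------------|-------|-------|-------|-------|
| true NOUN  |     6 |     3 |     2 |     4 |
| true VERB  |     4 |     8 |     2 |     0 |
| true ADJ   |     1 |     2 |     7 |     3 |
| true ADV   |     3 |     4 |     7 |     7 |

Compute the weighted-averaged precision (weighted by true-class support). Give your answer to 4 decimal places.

Per-class precision (TP/(TP+FP)):
  NOUN: TP=6, FP=4+1+3=8 → 6/14 = 0.42857
  VERB: TP=8, FP=3+2+4=9 → 8/17 = 0.47059
  ADJ: TP=7, FP=2+2+7=11 → 7/18 = 0.38889
  ADV: TP=7, FP=4+0+3=7 → 7/14 = 0.50000
Weighted-precision = Σ (supportᵢ/N)·precisionᵢ with N=63: (15/63)·0.42857 + (14/63)·0.47059 + (13/63)·0.38889 + (21/63)·0.50000 = 0.4535

0.4535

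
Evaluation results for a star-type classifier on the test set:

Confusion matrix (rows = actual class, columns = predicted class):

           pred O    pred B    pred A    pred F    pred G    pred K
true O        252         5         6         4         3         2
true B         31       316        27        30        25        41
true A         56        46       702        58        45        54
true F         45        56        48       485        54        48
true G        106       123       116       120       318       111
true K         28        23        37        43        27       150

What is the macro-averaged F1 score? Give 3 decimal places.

0.588

Per-class F1 score (2·TP/(2·TP+FP+FN)):
  O: TP=252, FP=31+56+45+106+28=266, FN=5+6+4+3+2=20 → 504/790 = 0.6380
  B: TP=316, FP=5+46+56+123+23=253, FN=31+27+30+25+41=154 → 632/1039 = 0.6083
  A: TP=702, FP=6+27+48+116+37=234, FN=56+46+58+45+54=259 → 1404/1897 = 0.7401
  F: TP=485, FP=4+30+58+120+43=255, FN=45+56+48+54+48=251 → 970/1476 = 0.6572
  G: TP=318, FP=3+25+45+54+27=154, FN=106+123+116+120+111=576 → 636/1366 = 0.4656
  K: TP=150, FP=2+41+54+48+111=256, FN=28+23+37+43+27=158 → 300/714 = 0.4202
Macro-F1 score = mean = (0.6380 + 0.6083 + 0.7401 + 0.6572 + 0.4656 + 0.4202) / 6 = 0.588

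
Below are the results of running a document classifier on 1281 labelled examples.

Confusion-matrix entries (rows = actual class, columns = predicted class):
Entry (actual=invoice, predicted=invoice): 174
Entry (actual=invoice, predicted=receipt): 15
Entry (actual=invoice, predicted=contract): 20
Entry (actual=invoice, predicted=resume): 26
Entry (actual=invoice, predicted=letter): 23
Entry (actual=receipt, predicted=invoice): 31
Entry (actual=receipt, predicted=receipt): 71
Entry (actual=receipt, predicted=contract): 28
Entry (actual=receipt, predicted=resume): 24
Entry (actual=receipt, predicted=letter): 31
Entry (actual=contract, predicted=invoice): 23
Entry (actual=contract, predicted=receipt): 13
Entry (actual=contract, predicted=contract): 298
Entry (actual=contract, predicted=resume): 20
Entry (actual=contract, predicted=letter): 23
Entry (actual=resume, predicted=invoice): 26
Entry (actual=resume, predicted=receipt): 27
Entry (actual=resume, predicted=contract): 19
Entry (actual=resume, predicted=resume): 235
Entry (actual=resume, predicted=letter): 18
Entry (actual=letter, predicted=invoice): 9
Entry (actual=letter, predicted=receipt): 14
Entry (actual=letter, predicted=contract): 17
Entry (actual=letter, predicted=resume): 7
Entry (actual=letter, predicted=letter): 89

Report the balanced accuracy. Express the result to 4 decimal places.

0.6452

Balanced accuracy = mean of per-class recall.
  invoice: recall = 174/258 = 0.67442
  receipt: recall = 71/185 = 0.38378
  contract: recall = 298/377 = 0.79045
  resume: recall = 235/325 = 0.72308
  letter: recall = 89/136 = 0.65441
Mean = (0.67442 + 0.38378 + 0.79045 + 0.72308 + 0.65441) / 5 = 0.6452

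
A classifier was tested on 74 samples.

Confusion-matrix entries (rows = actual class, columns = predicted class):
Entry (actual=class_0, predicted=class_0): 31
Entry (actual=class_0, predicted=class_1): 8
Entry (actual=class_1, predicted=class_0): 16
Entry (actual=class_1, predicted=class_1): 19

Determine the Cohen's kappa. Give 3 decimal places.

Observed agreement pₒ = trace/N = 50/74 = 0.6757
Expected agreement pₑ = Σ (rowᵢ·colᵢ)/N² = (39·47 + 35·27)/74² = 0.5073
κ = (pₒ − pₑ)/(1 − pₑ) = (0.6757 − 0.5073)/(1 − 0.5073) = 0.342

0.342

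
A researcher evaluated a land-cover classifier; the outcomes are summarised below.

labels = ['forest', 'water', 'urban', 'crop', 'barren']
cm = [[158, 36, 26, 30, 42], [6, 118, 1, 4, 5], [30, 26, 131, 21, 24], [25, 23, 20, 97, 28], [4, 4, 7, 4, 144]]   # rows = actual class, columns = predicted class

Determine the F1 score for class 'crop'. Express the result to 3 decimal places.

0.556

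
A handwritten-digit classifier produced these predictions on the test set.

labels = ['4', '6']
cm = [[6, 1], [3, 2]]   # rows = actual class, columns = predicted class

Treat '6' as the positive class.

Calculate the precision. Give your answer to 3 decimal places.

0.667

Precision = TP/(TP+FP) = 2/(2+1) = 2/3 = 0.667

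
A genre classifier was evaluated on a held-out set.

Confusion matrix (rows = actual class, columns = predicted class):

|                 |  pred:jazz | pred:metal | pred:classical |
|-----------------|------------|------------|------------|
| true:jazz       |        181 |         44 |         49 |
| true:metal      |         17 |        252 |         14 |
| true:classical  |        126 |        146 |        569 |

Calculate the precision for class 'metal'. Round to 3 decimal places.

0.570

Treat 'metal' as positive and all other classes as negative.
precision = TP/(TP+FP).
metal: TP=252, FP=44+146=190 → 252/442 = 0.5701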